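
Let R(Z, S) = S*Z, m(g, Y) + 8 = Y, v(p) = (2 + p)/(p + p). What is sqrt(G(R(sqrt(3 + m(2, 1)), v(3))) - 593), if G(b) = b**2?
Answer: I*sqrt(5362)/3 ≈ 24.409*I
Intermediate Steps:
v(p) = (2 + p)/(2*p) (v(p) = (2 + p)/((2*p)) = (2 + p)*(1/(2*p)) = (2 + p)/(2*p))
m(g, Y) = -8 + Y
sqrt(G(R(sqrt(3 + m(2, 1)), v(3))) - 593) = sqrt((((1/2)*(2 + 3)/3)*sqrt(3 + (-8 + 1)))**2 - 593) = sqrt((((1/2)*(1/3)*5)*sqrt(3 - 7))**2 - 593) = sqrt((5*sqrt(-4)/6)**2 - 593) = sqrt((5*(2*I)/6)**2 - 593) = sqrt((5*I/3)**2 - 593) = sqrt(-25/9 - 593) = sqrt(-5362/9) = I*sqrt(5362)/3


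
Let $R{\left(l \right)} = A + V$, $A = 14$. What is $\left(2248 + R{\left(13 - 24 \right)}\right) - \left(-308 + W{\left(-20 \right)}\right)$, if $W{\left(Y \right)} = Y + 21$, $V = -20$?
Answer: $2549$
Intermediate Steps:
$W{\left(Y \right)} = 21 + Y$
$R{\left(l \right)} = -6$ ($R{\left(l \right)} = 14 - 20 = -6$)
$\left(2248 + R{\left(13 - 24 \right)}\right) - \left(-308 + W{\left(-20 \right)}\right) = \left(2248 - 6\right) + \left(308 - \left(21 - 20\right)\right) = 2242 + \left(308 - 1\right) = 2242 + 307 = 2549$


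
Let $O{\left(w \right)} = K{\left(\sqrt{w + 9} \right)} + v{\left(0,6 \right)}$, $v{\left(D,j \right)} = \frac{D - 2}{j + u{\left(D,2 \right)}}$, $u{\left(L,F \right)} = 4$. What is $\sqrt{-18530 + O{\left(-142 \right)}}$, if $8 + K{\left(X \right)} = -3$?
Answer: $\frac{i \sqrt{463530}}{5} \approx 136.17 i$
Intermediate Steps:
$K{\left(X \right)} = -11$ ($K{\left(X \right)} = -8 - 3 = -11$)
$v{\left(D,j \right)} = \frac{-2 + D}{4 + j}$ ($v{\left(D,j \right)} = \frac{D - 2}{j + 4} = \frac{-2 + D}{4 + j}$)
$O{\left(w \right)} = - \frac{56}{5}$ ($O{\left(w \right)} = -11 + \frac{-2 + 0}{4 + 6} = -11 + \frac{1}{10} \left(-2\right) = -11 - \frac{1}{5} = - \frac{56}{5}$)
$\sqrt{-18530 + O{\left(-142 \right)}} = \sqrt{-18530 - \frac{56}{5}} = \sqrt{- \frac{92706}{5}} = \frac{i \sqrt{463530}}{5}$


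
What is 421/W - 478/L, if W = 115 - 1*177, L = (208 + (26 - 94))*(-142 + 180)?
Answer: -567339/82460 ≈ -6.8802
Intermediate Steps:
L = 5320 (L = (208 - 68)*38 = 140*38 = 5320)
W = -62 (W = 115 - 177 = -62)
421/W - 478/L = 421/(-62) - 478/5320 = 421*(-1/62) - 478*1/5320 = -421/62 - 239/2660 = -567339/82460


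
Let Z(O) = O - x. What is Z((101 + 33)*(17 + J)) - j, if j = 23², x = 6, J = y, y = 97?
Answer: 14741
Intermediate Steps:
J = 97
j = 529
Z(O) = -6 + O (Z(O) = O - 1*6 = O - 6 = -6 + O)
Z((101 + 33)*(17 + J)) - j = (-6 + (101 + 33)*(17 + 97)) - 1*529 = (-6 + 134*114) - 529 = (-6 + 15276) - 529 = 15270 - 529 = 14741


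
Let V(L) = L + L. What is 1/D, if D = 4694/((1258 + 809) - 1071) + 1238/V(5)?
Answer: 2490/319997 ≈ 0.0077813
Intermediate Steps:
V(L) = 2*L
D = 319997/2490 (D = 4694/((1258 + 809) - 1071) + 1238/((2*5)) = 4694/(2067 - 1071) + 1238/10 = 4694/996 + 1238*(⅒) = 4694*(1/996) + 619/5 = 2347/498 + 619/5 = 319997/2490 ≈ 128.51)
1/D = 1/(319997/2490) = 2490/319997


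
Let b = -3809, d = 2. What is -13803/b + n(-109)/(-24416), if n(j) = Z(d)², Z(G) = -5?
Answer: 336918823/93000544 ≈ 3.6228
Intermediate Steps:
n(j) = 25 (n(j) = (-5)² = 25)
-13803/b + n(-109)/(-24416) = -13803/(-3809) + 25/(-24416) = -13803*(-1/3809) + 25*(-1/24416) = 13803/3809 - 25/24416 = 336918823/93000544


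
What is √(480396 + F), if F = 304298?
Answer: √784694 ≈ 885.83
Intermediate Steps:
√(480396 + F) = √(480396 + 304298) = √784694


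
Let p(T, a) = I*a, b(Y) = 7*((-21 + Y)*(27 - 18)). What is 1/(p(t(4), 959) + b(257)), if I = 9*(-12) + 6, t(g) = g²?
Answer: -1/82950 ≈ -1.2055e-5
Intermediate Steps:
b(Y) = -1323 + 63*Y (b(Y) = 7*((-21 + Y)*9) = 7*(-189 + 9*Y) = -1323 + 63*Y)
I = -102 (I = -108 + 6 = -102)
p(T, a) = -102*a
1/(p(t(4), 959) + b(257)) = 1/(-102*959 + (-1323 + 63*257)) = 1/(-97818 + (-1323 + 16191)) = 1/(-97818 + 14868) = 1/(-82950) = -1/82950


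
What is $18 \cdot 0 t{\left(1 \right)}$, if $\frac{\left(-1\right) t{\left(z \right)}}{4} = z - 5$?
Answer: $0$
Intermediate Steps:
$t{\left(z \right)} = 20 - 4 z$ ($t{\left(z \right)} = - 4 \left(z - 5\right) = - 4 \left(-5 + z\right) = 20 - 4 z$)
$18 \cdot 0 t{\left(1 \right)} = 18 \cdot 0 \left(20 - 4\right) = 0 \left(20 - 4\right) = 0 \cdot 16 = 0$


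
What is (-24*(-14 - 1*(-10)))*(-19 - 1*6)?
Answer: -2400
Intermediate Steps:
(-24*(-14 - 1*(-10)))*(-19 - 1*6) = (-24*(-14 + 10))*(-19 - 6) = -24*(-4)*(-25) = 96*(-25) = -2400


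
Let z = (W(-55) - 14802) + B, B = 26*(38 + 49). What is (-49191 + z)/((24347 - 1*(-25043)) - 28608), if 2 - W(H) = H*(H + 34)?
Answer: -31442/10391 ≈ -3.0259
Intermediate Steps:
W(H) = 2 - H*(34 + H) (W(H) = 2 - H*(H + 34) = 2 - H*(34 + H))
B = 2262 (B = 26*87 = 2262)
z = -13693 (z = ((2 - 1*(-55)² - 34*(-55)) - 14802) + 2262 = ((2 - 1*3025 + 1870) - 14802) + 2262 = ((2 - 3025 + 1870) - 14802) + 2262 = (-1153 - 14802) + 2262 = -15955 + 2262 = -13693)
(-49191 + z)/((24347 - 1*(-25043)) - 28608) = (-49191 - 13693)/((24347 - 1*(-25043)) - 28608) = -62884/((24347 + 25043) - 28608) = -62884/(49390 - 28608) = -62884/20782 = -62884*1/20782 = -31442/10391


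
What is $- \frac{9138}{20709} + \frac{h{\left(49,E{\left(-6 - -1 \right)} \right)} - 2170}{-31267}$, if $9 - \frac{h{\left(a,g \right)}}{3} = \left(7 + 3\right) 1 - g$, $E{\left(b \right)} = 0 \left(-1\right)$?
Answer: $- \frac{80239063}{215836101} \approx -0.37176$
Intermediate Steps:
$E{\left(b \right)} = 0$
$h{\left(a,g \right)} = -3 + 3 g$ ($h{\left(a,g \right)} = 27 - 3 \left(\left(7 + 3\right) 1 - g\right) = 27 - 3 \left(10 \cdot 1 - g\right) = 27 - 3 \left(10 - g\right) = 27 + \left(-30 + 3 g\right) = -3 + 3 g$)
$- \frac{9138}{20709} + \frac{h{\left(49,E{\left(-6 - -1 \right)} \right)} - 2170}{-31267} = - \frac{9138}{20709} + \frac{\left(-3 + 3 \cdot 0\right) - 2170}{-31267} = \left(-9138\right) \frac{1}{20709} + \left(\left(-3 + 0\right) - 2170\right) \left(- \frac{1}{31267}\right) = - \frac{3046}{6903} + \left(-3 - 2170\right) \left(- \frac{1}{31267}\right) = - \frac{3046}{6903} - - \frac{2173}{31267} = - \frac{3046}{6903} + \frac{2173}{31267} = - \frac{80239063}{215836101}$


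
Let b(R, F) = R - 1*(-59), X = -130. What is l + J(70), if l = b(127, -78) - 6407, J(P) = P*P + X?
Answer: -1451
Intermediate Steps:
b(R, F) = 59 + R (b(R, F) = R + 59 = 59 + R)
J(P) = -130 + P**2 (J(P) = P*P - 130 = P**2 - 130 = -130 + P**2)
l = -6221 (l = (59 + 127) - 6407 = 186 - 6407 = -6221)
l + J(70) = -6221 + (-130 + 70**2) = -6221 + (-130 + 4900) = -6221 + 4770 = -1451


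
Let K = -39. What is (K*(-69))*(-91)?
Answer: -244881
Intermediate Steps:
(K*(-69))*(-91) = -39*(-69)*(-91) = 2691*(-91) = -244881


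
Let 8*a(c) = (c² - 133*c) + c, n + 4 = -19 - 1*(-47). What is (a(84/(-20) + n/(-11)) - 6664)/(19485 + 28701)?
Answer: -158597339/1166101200 ≈ -0.13601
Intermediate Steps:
n = 24 (n = -4 + (-19 - 1*(-47)) = -4 + (-19 + 47) = -4 + 28 = 24)
a(c) = -33*c/2 + c²/8 (a(c) = ((c² - 133*c) + c)/8 = (c² - 132*c)/8 = -33*c/2 + c²/8)
(a(84/(-20) + n/(-11)) - 6664)/(19485 + 28701) = ((84/(-20) + 24/(-11))*(-132 + (84/(-20) + 24/(-11)))/8 - 6664)/(19485 + 28701) = ((84*(-1/20) + 24*(-1/11))*(-132 + (84*(-1/20) + 24*(-1/11)))/8 - 6664)/48186 = ((-21/5 - 24/11)*(-132 + (-21/5 - 24/11))/8 - 6664)*(1/48186) = ((⅛)*(-351/55)*(-132 - 351/55) - 6664)*(1/48186) = ((⅛)*(-351/55)*(-7611/55) - 6664)*(1/48186) = (2671461/24200 - 6664)*(1/48186) = -158597339/24200*1/48186 = -158597339/1166101200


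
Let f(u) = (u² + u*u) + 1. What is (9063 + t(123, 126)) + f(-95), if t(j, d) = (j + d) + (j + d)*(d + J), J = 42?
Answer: 69195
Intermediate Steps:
f(u) = 1 + 2*u² (f(u) = (u² + u²) + 1 = 2*u² + 1 = 1 + 2*u²)
t(j, d) = d + j + (42 + d)*(d + j) (t(j, d) = (j + d) + (j + d)*(d + 42) = (d + j) + (d + j)*(42 + d) = (d + j) + (42 + d)*(d + j) = d + j + (42 + d)*(d + j))
(9063 + t(123, 126)) + f(-95) = (9063 + (126² + 43*126 + 43*123 + 126*123)) + (1 + 2*(-95)²) = (9063 + (15876 + 5418 + 5289 + 15498)) + (1 + 2*9025) = (9063 + 42081) + (1 + 18050) = 51144 + 18051 = 69195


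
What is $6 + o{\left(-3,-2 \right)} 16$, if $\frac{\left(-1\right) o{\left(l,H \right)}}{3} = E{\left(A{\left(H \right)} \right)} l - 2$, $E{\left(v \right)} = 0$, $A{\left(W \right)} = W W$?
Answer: $102$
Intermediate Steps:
$A{\left(W \right)} = W^{2}$
$o{\left(l,H \right)} = 6$ ($o{\left(l,H \right)} = - 3 \left(0 l - 2\right) = - 3 \left(0 - 2\right) = \left(-3\right) \left(-2\right) = 6$)
$6 + o{\left(-3,-2 \right)} 16 = 6 + 6 \cdot 16 = 6 + 96 = 102$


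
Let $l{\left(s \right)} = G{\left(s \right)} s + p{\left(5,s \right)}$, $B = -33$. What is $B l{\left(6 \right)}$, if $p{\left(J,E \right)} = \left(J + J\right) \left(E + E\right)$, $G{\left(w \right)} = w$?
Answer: $-5148$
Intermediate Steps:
$p{\left(J,E \right)} = 4 E J$ ($p{\left(J,E \right)} = 2 J 2 E = 4 E J$)
$l{\left(s \right)} = s^{2} + 20 s$ ($l{\left(s \right)} = s s + 4 s 5 = s^{2} + 20 s$)
$B l{\left(6 \right)} = - 33 \cdot 6 \left(20 + 6\right) = - 33 \cdot 6 \cdot 26 = \left(-33\right) 156 = -5148$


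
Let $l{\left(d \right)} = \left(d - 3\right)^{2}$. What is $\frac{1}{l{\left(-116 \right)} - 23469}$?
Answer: $- \frac{1}{9308} \approx -0.00010743$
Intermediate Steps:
$l{\left(d \right)} = \left(-3 + d\right)^{2}$
$\frac{1}{l{\left(-116 \right)} - 23469} = \frac{1}{\left(-3 - 116\right)^{2} - 23469} = \frac{1}{\left(-119\right)^{2} - 23469} = \frac{1}{14161 - 23469} = \frac{1}{-9308} = - \frac{1}{9308}$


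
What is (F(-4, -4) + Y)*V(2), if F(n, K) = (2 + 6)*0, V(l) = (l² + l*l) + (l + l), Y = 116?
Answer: 1392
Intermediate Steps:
V(l) = 2*l + 2*l² (V(l) = (l² + l²) + 2*l = 2*l² + 2*l = 2*l + 2*l²)
F(n, K) = 0 (F(n, K) = 8*0 = 0)
(F(-4, -4) + Y)*V(2) = (0 + 116)*(2*2*(1 + 2)) = 116*(2*2*3) = 116*12 = 1392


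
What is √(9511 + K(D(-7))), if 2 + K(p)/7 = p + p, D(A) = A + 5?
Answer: √9469 ≈ 97.309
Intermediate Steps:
D(A) = 5 + A
K(p) = -14 + 14*p (K(p) = -14 + 7*(p + p) = -14 + 7*(2*p) = -14 + 14*p)
√(9511 + K(D(-7))) = √(9511 + (-14 + 14*(5 - 7))) = √(9511 + (-14 + 14*(-2))) = √(9511 + (-14 - 28)) = √(9511 - 42) = √9469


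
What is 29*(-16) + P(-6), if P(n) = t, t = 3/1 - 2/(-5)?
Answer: -2303/5 ≈ -460.60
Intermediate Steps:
t = 17/5 (t = 3*1 - 2*(-⅕) = 3 + ⅖ = 17/5 ≈ 3.4000)
P(n) = 17/5
29*(-16) + P(-6) = 29*(-16) + 17/5 = -464 + 17/5 = -2303/5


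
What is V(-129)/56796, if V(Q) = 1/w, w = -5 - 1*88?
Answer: -1/5282028 ≈ -1.8932e-7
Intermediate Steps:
w = -93 (w = -5 - 88 = -93)
V(Q) = -1/93 (V(Q) = 1/(-93) = -1/93)
V(-129)/56796 = -1/93/56796 = -1/93*1/56796 = -1/5282028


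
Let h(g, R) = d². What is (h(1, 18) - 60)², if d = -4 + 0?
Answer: 1936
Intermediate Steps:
d = -4
h(g, R) = 16 (h(g, R) = (-4)² = 16)
(h(1, 18) - 60)² = (16 - 60)² = (-44)² = 1936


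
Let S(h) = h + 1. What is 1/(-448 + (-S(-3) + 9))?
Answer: -1/437 ≈ -0.0022883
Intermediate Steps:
S(h) = 1 + h
1/(-448 + (-S(-3) + 9)) = 1/(-448 + (-(1 - 3) + 9)) = 1/(-448 + (-1*(-2) + 9)) = 1/(-448 + (2 + 9)) = 1/(-448 + 11) = 1/(-437) = -1/437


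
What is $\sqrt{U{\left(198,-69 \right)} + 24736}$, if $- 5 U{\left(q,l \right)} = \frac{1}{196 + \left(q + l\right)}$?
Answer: $\frac{\sqrt{2612739935}}{325} \approx 157.28$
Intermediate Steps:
$U{\left(q,l \right)} = - \frac{1}{5 \left(196 + l + q\right)}$ ($U{\left(q,l \right)} = - \frac{1}{5 \left(196 + \left(q + l\right)\right)} = - \frac{1}{5 \left(196 + \left(l + q\right)\right)} = - \frac{1}{5 \left(196 + l + q\right)}$)
$\sqrt{U{\left(198,-69 \right)} + 24736} = \sqrt{- \frac{1}{980 + 5 \left(-69\right) + 5 \cdot 198} + 24736} = \sqrt{- \frac{1}{980 - 345 + 990} + 24736} = \sqrt{- \frac{1}{1625} + 24736} = \sqrt{\frac{40195999}{1625}} = \frac{\sqrt{2612739935}}{325}$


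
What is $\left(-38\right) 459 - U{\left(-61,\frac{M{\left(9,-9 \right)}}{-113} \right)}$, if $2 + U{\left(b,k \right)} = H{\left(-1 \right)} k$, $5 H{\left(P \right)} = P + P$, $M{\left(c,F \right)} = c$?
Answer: $- \frac{9853618}{565} \approx -17440.0$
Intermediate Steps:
$H{\left(P \right)} = \frac{2 P}{5}$ ($H{\left(P \right)} = \frac{P + P}{5} = \frac{2 P}{5}$)
$U{\left(b,k \right)} = -2 - \frac{2 k}{5}$ ($U{\left(b,k \right)} = -2 + \frac{2}{5} \left(-1\right) k = -2 - \frac{2 k}{5}$)
$\left(-38\right) 459 - U{\left(-61,\frac{M{\left(9,-9 \right)}}{-113} \right)} = \left(-38\right) 459 - \left(-2 - \frac{2 \frac{9}{-113}}{5}\right) = -17442 - \left(-2 - \frac{2 \cdot 9 \left(- \frac{1}{113}\right)}{5}\right) = -17442 - \left(-2 - - \frac{18}{565}\right) = -17442 - \left(-2 + \frac{18}{565}\right) = -17442 - - \frac{1112}{565} = -17442 + \frac{1112}{565} = - \frac{9853618}{565}$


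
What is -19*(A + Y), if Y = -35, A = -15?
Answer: 950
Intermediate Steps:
-19*(A + Y) = -19*(-15 - 35) = -19*(-50) = 950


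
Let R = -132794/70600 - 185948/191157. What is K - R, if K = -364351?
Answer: -2458563760761371/6747842100 ≈ -3.6435e+5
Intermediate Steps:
R = -19256215729/6747842100 (R = -132794*1/70600 - 185948*1/191157 = -66397/35300 - 185948/191157 = -19256215729/6747842100 ≈ -2.8537)
K - R = -364351 - 1*(-19256215729/6747842100) = -364351 + 19256215729/6747842100 = -2458563760761371/6747842100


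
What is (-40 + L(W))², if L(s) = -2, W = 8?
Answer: 1764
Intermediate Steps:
(-40 + L(W))² = (-40 - 2)² = (-42)² = 1764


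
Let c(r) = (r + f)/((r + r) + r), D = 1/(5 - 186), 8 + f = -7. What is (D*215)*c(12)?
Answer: 215/2172 ≈ 0.098987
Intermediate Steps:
f = -15 (f = -8 - 7 = -15)
D = -1/181 (D = 1/(-181) = -1/181 ≈ -0.0055249)
c(r) = (-15 + r)/(3*r) (c(r) = (r - 15)/((r + r) + r) = (-15 + r)/(2*r + r) = (-15 + r)/((3*r)) = (-15 + r)*(1/(3*r)) = (-15 + r)/(3*r))
(D*215)*c(12) = (-1/181*215)*((⅓)*(-15 + 12)/12) = -215*(-3)/(543*12) = -215/181*(-1/12) = 215/2172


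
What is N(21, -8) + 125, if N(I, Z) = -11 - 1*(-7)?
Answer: 121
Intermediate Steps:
N(I, Z) = -4 (N(I, Z) = -11 + 7 = -4)
N(21, -8) + 125 = -4 + 125 = 121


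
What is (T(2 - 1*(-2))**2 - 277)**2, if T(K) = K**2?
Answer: 441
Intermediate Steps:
(T(2 - 1*(-2))**2 - 277)**2 = (((2 - 1*(-2))**2)**2 - 277)**2 = (((2 + 2)**2)**2 - 277)**2 = ((4**2)**2 - 277)**2 = (16**2 - 277)**2 = (256 - 277)**2 = (-21)**2 = 441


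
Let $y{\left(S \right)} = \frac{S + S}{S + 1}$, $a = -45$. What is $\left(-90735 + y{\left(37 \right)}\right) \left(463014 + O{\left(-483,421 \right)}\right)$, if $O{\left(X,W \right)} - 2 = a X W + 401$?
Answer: $- \frac{16573588650656}{19} \approx -8.7229 \cdot 10^{11}$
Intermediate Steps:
$O{\left(X,W \right)} = 403 - 45 W X$ ($O{\left(X,W \right)} = 2 + \left(- 45 X W + 401\right) = 2 - \left(-401 + 45 W X\right) = 403 - 45 W X$)
$y{\left(S \right)} = \frac{2 S}{1 + S}$
$\left(-90735 + y{\left(37 \right)}\right) \left(463014 + O{\left(-483,421 \right)}\right) = \left(-90735 + 2 \cdot 37 \frac{1}{1 + 37}\right) \left(463014 - \left(-403 + 18945 \left(-483\right)\right)\right) = \left(-90735 + 2 \cdot 37 \cdot \frac{1}{38}\right) \left(463014 + \left(403 + 9150435\right)\right) = \left(-90735 + 2 \cdot 37 \cdot \frac{1}{38}\right) \left(463014 + 9150838\right) = \left(-90735 + \frac{37}{19}\right) 9613852 = \left(- \frac{1723928}{19}\right) 9613852 = - \frac{16573588650656}{19}$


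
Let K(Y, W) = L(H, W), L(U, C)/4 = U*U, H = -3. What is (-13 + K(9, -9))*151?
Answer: 3473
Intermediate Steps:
L(U, C) = 4*U² (L(U, C) = 4*(U*U) = 4*U²)
K(Y, W) = 36 (K(Y, W) = 4*(-3)² = 4*9 = 36)
(-13 + K(9, -9))*151 = (-13 + 36)*151 = 23*151 = 3473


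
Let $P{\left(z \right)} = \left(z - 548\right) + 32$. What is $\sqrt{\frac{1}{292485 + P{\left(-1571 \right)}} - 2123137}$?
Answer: $\frac{5 i \sqrt{7161850518327318}}{290398} \approx 1457.1 i$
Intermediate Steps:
$P{\left(z \right)} = -516 + z$ ($P{\left(z \right)} = \left(-548 + z\right) + 32 = -516 + z$)
$\sqrt{\frac{1}{292485 + P{\left(-1571 \right)}} - 2123137} = \sqrt{\frac{1}{292485 - 2087} - 2123137} = \sqrt{\frac{1}{290398} - 2123137} = \sqrt{- \frac{616554738525}{290398}} = \frac{5 i \sqrt{7161850518327318}}{290398}$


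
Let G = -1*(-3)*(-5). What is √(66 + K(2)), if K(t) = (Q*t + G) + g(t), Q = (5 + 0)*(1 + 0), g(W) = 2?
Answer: 3*√7 ≈ 7.9373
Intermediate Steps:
G = -15 (G = 3*(-5) = -15)
Q = 5 (Q = 5*1 = 5)
K(t) = -13 + 5*t (K(t) = (5*t - 15) + 2 = (-15 + 5*t) + 2 = -13 + 5*t)
√(66 + K(2)) = √(66 + (-13 + 5*2)) = √(66 + (-13 + 10)) = √(66 - 3) = √63 = 3*√7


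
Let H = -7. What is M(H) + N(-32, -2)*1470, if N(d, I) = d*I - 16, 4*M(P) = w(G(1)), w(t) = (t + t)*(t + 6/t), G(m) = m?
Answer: 141127/2 ≈ 70564.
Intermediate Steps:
w(t) = 2*t*(t + 6/t) (w(t) = (2*t)*(t + 6/t) = 2*t*(t + 6/t))
M(P) = 7/2 (M(P) = (12 + 2*1²)/4 = (12 + 2*1)/4 = (12 + 2)/4 = (¼)*14 = 7/2)
N(d, I) = -16 + I*d (N(d, I) = I*d - 16 = -16 + I*d)
M(H) + N(-32, -2)*1470 = 7/2 + (-16 - 2*(-32))*1470 = 7/2 + (-16 + 64)*1470 = 7/2 + 48*1470 = 7/2 + 70560 = 141127/2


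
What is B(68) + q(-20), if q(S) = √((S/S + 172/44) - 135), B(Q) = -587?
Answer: -587 + 3*I*√1749/11 ≈ -587.0 + 11.406*I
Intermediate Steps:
q(S) = 3*I*√1749/11 (q(S) = √((1 + 172*(1/44)) - 135) = √((1 + 43/11) - 135) = √(54/11 - 135) = √(-1431/11) = 3*I*√1749/11)
B(68) + q(-20) = -587 + 3*I*√1749/11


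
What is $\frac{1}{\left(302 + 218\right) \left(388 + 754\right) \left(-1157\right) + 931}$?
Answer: $- \frac{1}{687071949} \approx -1.4555 \cdot 10^{-9}$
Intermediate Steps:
$\frac{1}{\left(302 + 218\right) \left(388 + 754\right) \left(-1157\right) + 931} = \frac{1}{520 \cdot 1142 \left(-1157\right) + 931} = \frac{1}{593840 \left(-1157\right) + 931} = \frac{1}{-687072880 + 931} = \frac{1}{-687071949} = - \frac{1}{687071949}$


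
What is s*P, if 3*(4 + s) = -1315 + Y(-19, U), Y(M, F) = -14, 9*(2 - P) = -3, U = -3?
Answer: -1043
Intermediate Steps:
P = 7/3 (P = 2 - 1/9*(-3) = 2 + 1/3 = 7/3 ≈ 2.3333)
s = -447 (s = -4 + (-1315 - 14)/3 = -4 + (1/3)*(-1329) = -4 - 443 = -447)
s*P = -447*7/3 = -1043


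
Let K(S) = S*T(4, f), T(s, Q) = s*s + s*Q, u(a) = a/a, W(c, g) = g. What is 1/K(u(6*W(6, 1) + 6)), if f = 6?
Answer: 1/40 ≈ 0.025000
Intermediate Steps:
u(a) = 1
T(s, Q) = s² + Q*s
K(S) = 40*S (K(S) = S*(4*(6 + 4)) = S*(4*10) = S*40 = 40*S)
1/K(u(6*W(6, 1) + 6)) = 1/(40*1) = 1/40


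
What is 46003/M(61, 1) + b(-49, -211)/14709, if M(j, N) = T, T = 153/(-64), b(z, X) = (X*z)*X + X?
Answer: -14546642116/750159 ≈ -19391.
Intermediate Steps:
b(z, X) = X + z*X² (b(z, X) = z*X² + X = X + z*X²)
T = -153/64 (T = 153*(-1/64) = -153/64 ≈ -2.3906)
M(j, N) = -153/64
46003/M(61, 1) + b(-49, -211)/14709 = 46003/(-153/64) - 211*(1 - 211*(-49))/14709 = 46003*(-64/153) - 211*(1 + 10339)*(1/14709) = -2944192/153 - 211*10340*(1/14709) = -2944192/153 - 2181740*1/14709 = -2944192/153 - 2181740/14709 = -14546642116/750159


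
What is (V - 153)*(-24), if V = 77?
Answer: 1824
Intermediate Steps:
(V - 153)*(-24) = (77 - 153)*(-24) = -76*(-24) = 1824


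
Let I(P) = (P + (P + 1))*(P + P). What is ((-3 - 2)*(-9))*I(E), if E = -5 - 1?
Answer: 5940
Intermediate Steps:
E = -6
I(P) = 2*P*(1 + 2*P) (I(P) = (P + (1 + P))*(2*P) = (1 + 2*P)*(2*P) = 2*P*(1 + 2*P))
((-3 - 2)*(-9))*I(E) = ((-3 - 2)*(-9))*(2*(-6)*(1 + 2*(-6))) = (-5*(-9))*(2*(-6)*(1 - 12)) = 45*(2*(-6)*(-11)) = 45*132 = 5940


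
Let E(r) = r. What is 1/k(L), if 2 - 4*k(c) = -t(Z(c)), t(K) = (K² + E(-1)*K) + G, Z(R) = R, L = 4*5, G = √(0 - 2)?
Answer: 764/72963 - 2*I*√2/72963 ≈ 0.010471 - 3.8765e-5*I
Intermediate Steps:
G = I*√2 (G = √(-2) = I*√2 ≈ 1.4142*I)
L = 20
t(K) = K² - K + I*√2 (t(K) = (K² - K) + I*√2 = K² - K + I*√2)
k(c) = ½ - c/4 + c²/4 + I*√2/4 (k(c) = ½ - (-1)*(c² - c + I*√2)/4 = ½ - (c - c² - I*√2)/4 = ½ + (-c/4 + c²/4 + I*√2/4) = ½ - c/4 + c²/4 + I*√2/4)
1/k(L) = 1/(½ - ¼*20 + (¼)*20² + I*√2/4) = 1/(½ - 5 + (¼)*400 + I*√2/4) = 1/(½ - 5 + 100 + I*√2/4) = 1/(191/2 + I*√2/4)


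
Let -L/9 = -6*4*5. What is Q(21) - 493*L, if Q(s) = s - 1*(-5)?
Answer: -532414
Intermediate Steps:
Q(s) = 5 + s (Q(s) = s + 5 = 5 + s)
L = 1080 (L = -9*(-6*4)*5 = -(-216)*5 = -9*(-120) = 1080)
Q(21) - 493*L = (5 + 21) - 493*1080 = 26 - 532440 = -532414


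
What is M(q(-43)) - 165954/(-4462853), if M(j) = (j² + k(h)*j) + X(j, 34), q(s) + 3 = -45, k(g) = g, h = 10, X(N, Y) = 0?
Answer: 8140409826/4462853 ≈ 1824.0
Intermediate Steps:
q(s) = -48 (q(s) = -3 - 45 = -48)
M(j) = j² + 10*j (M(j) = (j² + 10*j) + 0 = j² + 10*j)
M(q(-43)) - 165954/(-4462853) = -48*(10 - 48) - 165954/(-4462853) = -48*(-38) - 165954*(-1)/4462853 = 1824 - 1*(-165954/4462853) = 1824 + 165954/4462853 = 8140409826/4462853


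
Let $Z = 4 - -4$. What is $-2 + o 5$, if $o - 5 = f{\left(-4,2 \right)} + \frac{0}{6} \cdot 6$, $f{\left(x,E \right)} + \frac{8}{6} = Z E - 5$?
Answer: $\frac{214}{3} \approx 71.333$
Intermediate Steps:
$Z = 8$ ($Z = 4 + 4 = 8$)
$f{\left(x,E \right)} = - \frac{19}{3} + 8 E$ ($f{\left(x,E \right)} = - \frac{4}{3} + \left(8 E - 5\right) = - \frac{4}{3} + \left(-5 + 8 E\right) = - \frac{19}{3} + 8 E$)
$o = \frac{44}{3}$ ($o = 5 + \left(\left(- \frac{19}{3} + 8 \cdot 2\right) + \frac{0}{6} \cdot 6\right) = 5 + \left(\left(- \frac{19}{3} + 16\right) + 0 \cdot \frac{1}{6} \cdot 6\right) = 5 + \left(\frac{29}{3} + 0 \cdot 6\right) = 5 + \left(\frac{29}{3} + 0\right) = 5 + \frac{29}{3} = \frac{44}{3} \approx 14.667$)
$-2 + o 5 = -2 + \frac{44}{3} \cdot 5 = -2 + \frac{220}{3} = \frac{214}{3}$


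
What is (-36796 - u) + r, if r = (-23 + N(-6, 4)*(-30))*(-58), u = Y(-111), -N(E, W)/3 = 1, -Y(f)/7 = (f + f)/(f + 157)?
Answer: -936463/23 ≈ -40716.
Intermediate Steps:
Y(f) = -14*f/(157 + f) (Y(f) = -7*(f + f)/(f + 157) = -7*2*f/(157 + f) = -14*f/(157 + f))
N(E, W) = -3 (N(E, W) = -3*1 = -3)
u = 777/23 (u = -14*(-111)/(157 - 111) = -14*(-111)/46 = -14*(-111)*1/46 = 777/23 ≈ 33.783)
r = -3886 (r = (-23 - 3*(-30))*(-58) = (-23 + 90)*(-58) = 67*(-58) = -3886)
(-36796 - u) + r = (-36796 - 1*777/23) - 3886 = (-36796 - 777/23) - 3886 = -847085/23 - 3886 = -936463/23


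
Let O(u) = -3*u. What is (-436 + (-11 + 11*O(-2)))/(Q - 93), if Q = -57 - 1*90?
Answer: 127/80 ≈ 1.5875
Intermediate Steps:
Q = -147 (Q = -57 - 90 = -147)
(-436 + (-11 + 11*O(-2)))/(Q - 93) = (-436 + (-11 + 11*(-3*(-2))))/(-147 - 93) = (-436 + (-11 + 11*6))/(-240) = (-436 + (-11 + 66))*(-1/240) = (-436 + 55)*(-1/240) = -381*(-1/240) = 127/80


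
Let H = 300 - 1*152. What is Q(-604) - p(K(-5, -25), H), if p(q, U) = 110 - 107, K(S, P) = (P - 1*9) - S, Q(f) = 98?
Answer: 95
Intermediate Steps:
K(S, P) = -9 + P - S (K(S, P) = (P - 9) - S = (-9 + P) - S = -9 + P - S)
H = 148 (H = 300 - 152 = 148)
p(q, U) = 3
Q(-604) - p(K(-5, -25), H) = 98 - 1*3 = 98 - 3 = 95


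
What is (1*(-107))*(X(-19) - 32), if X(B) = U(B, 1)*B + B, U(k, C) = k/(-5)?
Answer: 65912/5 ≈ 13182.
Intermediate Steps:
U(k, C) = -k/5 (U(k, C) = k*(-1/5) = -k/5)
X(B) = B - B**2/5 (X(B) = (-B/5)*B + B = -B**2/5 + B = B - B**2/5)
(1*(-107))*(X(-19) - 32) = (1*(-107))*((1/5)*(-19)*(5 - 1*(-19)) - 32) = -107*((1/5)*(-19)*(5 + 19) - 32) = -107*((1/5)*(-19)*24 - 32) = -107*(-456/5 - 32) = -107*(-616/5) = 65912/5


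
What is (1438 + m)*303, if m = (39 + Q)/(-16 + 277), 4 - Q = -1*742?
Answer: 37986403/87 ≈ 4.3663e+5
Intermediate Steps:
Q = 746 (Q = 4 - (-1)*742 = 4 - 1*(-742) = 4 + 742 = 746)
m = 785/261 (m = (39 + 746)/(-16 + 277) = 785/261 ≈ 3.0077)
(1438 + m)*303 = (1438 + 785/261)*303 = (376103/261)*303 = 37986403/87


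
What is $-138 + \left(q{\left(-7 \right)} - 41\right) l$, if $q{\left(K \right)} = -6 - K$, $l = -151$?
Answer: $5902$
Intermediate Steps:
$-138 + \left(q{\left(-7 \right)} - 41\right) l = -138 + \left(\left(-6 - -7\right) - 41\right) \left(-151\right) = -138 + \left(\left(-6 + 7\right) - 41\right) \left(-151\right) = -138 + \left(1 - 41\right) \left(-151\right) = -138 - -6040 = -138 + 6040 = 5902$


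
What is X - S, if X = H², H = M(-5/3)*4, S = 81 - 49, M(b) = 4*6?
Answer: 9184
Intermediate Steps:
M(b) = 24
S = 32
H = 96 (H = 24*4 = 96)
X = 9216 (X = 96² = 9216)
X - S = 9216 - 1*32 = 9216 - 32 = 9184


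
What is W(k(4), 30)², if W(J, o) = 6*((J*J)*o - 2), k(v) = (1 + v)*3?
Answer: 1639278144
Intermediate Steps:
k(v) = 3 + 3*v
W(J, o) = -12 + 6*o*J² (W(J, o) = 6*(J²*o - 2) = 6*(o*J² - 2) = 6*(-2 + o*J²) = -12 + 6*o*J²)
W(k(4), 30)² = (-12 + 6*30*(3 + 3*4)²)² = (-12 + 6*30*(3 + 12)²)² = (-12 + 6*30*15²)² = (-12 + 6*30*225)² = (-12 + 40500)² = 40488² = 1639278144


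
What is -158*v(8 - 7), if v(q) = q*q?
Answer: -158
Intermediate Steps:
v(q) = q²
-158*v(8 - 7) = -158*(8 - 7)² = -158*1² = -158*1 = -158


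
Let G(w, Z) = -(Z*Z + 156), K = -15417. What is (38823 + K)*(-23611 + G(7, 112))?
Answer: -849895266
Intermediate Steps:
G(w, Z) = -156 - Z² (G(w, Z) = -(Z² + 156) = -(156 + Z²) = -156 - Z²)
(38823 + K)*(-23611 + G(7, 112)) = (38823 - 15417)*(-23611 + (-156 - 1*112²)) = 23406*(-23611 + (-156 - 1*12544)) = 23406*(-23611 + (-156 - 12544)) = 23406*(-23611 - 12700) = 23406*(-36311) = -849895266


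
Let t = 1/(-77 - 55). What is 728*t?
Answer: -182/33 ≈ -5.5152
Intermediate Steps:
t = -1/132 (t = 1/(-132) = -1/132 ≈ -0.0075758)
728*t = 728*(-1/132) = -182/33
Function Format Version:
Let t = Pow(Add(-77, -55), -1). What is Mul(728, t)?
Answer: Rational(-182, 33) ≈ -5.5152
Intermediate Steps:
t = Rational(-1, 132) (t = Pow(-132, -1) = Rational(-1, 132) ≈ -0.0075758)
Mul(728, t) = Mul(728, Rational(-1, 132)) = Rational(-182, 33)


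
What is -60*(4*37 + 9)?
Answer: -9420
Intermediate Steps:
-60*(4*37 + 9) = -60*(148 + 9) = -60*157 = -9420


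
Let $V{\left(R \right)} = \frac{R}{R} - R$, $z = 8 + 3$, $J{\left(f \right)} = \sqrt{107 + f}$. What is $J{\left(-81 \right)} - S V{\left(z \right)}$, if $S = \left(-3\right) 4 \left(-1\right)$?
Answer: $120 + \sqrt{26} \approx 125.1$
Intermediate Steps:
$S = 12$ ($S = \left(-12\right) \left(-1\right) = 12$)
$z = 11$
$V{\left(R \right)} = 1 - R$
$J{\left(-81 \right)} - S V{\left(z \right)} = \sqrt{107 - 81} - 12 \left(1 - 11\right) = \sqrt{26} - 12 \left(1 - 11\right) = \sqrt{26} - 12 \left(-10\right) = \sqrt{26} - -120 = \sqrt{26} + 120 = 120 + \sqrt{26}$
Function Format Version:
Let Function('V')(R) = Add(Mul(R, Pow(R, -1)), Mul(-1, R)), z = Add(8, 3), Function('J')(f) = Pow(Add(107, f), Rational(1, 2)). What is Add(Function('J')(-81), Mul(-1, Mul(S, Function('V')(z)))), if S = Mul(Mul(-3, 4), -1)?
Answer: Add(120, Pow(26, Rational(1, 2))) ≈ 125.10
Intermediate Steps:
S = 12 (S = Mul(-12, -1) = 12)
z = 11
Function('V')(R) = Add(1, Mul(-1, R))
Add(Function('J')(-81), Mul(-1, Mul(S, Function('V')(z)))) = Add(Pow(Add(107, -81), Rational(1, 2)), Mul(-1, Mul(12, Add(1, Mul(-1, 11))))) = Add(Pow(26, Rational(1, 2)), Mul(-1, Mul(12, Add(1, -11)))) = Add(Pow(26, Rational(1, 2)), Mul(-1, Mul(12, -10))) = Add(Pow(26, Rational(1, 2)), Mul(-1, -120)) = Add(Pow(26, Rational(1, 2)), 120) = Add(120, Pow(26, Rational(1, 2)))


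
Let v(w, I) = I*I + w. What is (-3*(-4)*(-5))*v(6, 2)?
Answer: -600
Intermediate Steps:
v(w, I) = w + I² (v(w, I) = I² + w = w + I²)
(-3*(-4)*(-5))*v(6, 2) = (-3*(-4)*(-5))*(6 + 2²) = (12*(-5))*(6 + 4) = -60*10 = -600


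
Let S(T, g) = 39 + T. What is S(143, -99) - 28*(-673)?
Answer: 19026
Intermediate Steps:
S(143, -99) - 28*(-673) = (39 + 143) - 28*(-673) = 182 - 1*(-18844) = 182 + 18844 = 19026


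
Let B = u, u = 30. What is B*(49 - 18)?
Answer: 930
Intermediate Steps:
B = 30
B*(49 - 18) = 30*(49 - 18) = 30*31 = 930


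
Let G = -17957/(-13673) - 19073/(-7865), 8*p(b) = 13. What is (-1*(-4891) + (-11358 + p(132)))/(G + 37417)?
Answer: -15322852545/88686650984 ≈ -0.17278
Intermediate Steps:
p(b) = 13/8 (p(b) = (⅛)*13 = 13/8)
G = 3322454/888745 (G = -17957*(-1/13673) - 19073*(-1/7865) = 17957/13673 + 19073/7865 = 3322454/888745 ≈ 3.7384)
(-1*(-4891) + (-11358 + p(132)))/(G + 37417) = (-1*(-4891) + (-11358 + 13/8))/(3322454/888745 + 37417) = (4891 - 90851/8)/(33257494119/888745) = -51723/8*888745/33257494119 = -15322852545/88686650984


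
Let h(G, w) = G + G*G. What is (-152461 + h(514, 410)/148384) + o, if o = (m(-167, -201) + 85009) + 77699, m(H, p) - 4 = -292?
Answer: 739010483/74192 ≈ 9960.8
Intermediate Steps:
h(G, w) = G + G**2
m(H, p) = -288 (m(H, p) = 4 - 292 = -288)
o = 162420 (o = (-288 + 85009) + 77699 = 84721 + 77699 = 162420)
(-152461 + h(514, 410)/148384) + o = (-152461 + (514*(1 + 514))/148384) + 162420 = (-152461 + (514*515)*(1/148384)) + 162420 = (-152461 + 264710*(1/148384)) + 162420 = (-152461 + 132355/74192) + 162420 = -11311254157/74192 + 162420 = 739010483/74192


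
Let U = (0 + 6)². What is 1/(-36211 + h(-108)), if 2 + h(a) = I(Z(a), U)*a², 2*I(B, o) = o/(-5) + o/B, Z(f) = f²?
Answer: -5/390927 ≈ -1.2790e-5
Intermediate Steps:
U = 36 (U = 6² = 36)
I(B, o) = -o/10 + o/(2*B) (I(B, o) = (o/(-5) + o/B)/2 = (o*(-⅕) + o/B)/2 = (-o/5 + o/B)/2 = -o/10 + o/(2*B))
h(a) = 16 - 18*a²/5 (h(a) = -2 + ((⅒)*36*(5 - a²)/a²)*a² = -2 + (18*(5 - a²)/(5*a²))*a² = -2 + (18 - 18*a²/5) = 16 - 18*a²/5)
1/(-36211 + h(-108)) = 1/(-36211 + (16 - 18/5*(-108)²)) = 1/(-36211 + (16 - 18/5*11664)) = 1/(-36211 + (16 - 209952/5)) = 1/(-36211 - 209872/5) = 1/(-390927/5) = -5/390927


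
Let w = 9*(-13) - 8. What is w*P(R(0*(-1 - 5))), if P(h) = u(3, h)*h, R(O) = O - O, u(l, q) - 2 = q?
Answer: 0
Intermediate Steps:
u(l, q) = 2 + q
R(O) = 0
w = -125 (w = -117 - 8 = -125)
P(h) = h*(2 + h) (P(h) = (2 + h)*h = h*(2 + h))
w*P(R(0*(-1 - 5))) = -0*(2 + 0) = -0*2 = -125*0 = 0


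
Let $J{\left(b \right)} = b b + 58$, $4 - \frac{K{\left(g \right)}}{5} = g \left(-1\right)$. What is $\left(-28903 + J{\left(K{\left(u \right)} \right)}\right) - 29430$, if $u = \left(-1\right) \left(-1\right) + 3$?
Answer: $-56675$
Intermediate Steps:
$u = 4$ ($u = 1 + 3 = 4$)
$K{\left(g \right)} = 20 + 5 g$ ($K{\left(g \right)} = 20 - 5 g \left(-1\right) = 20 - 5 \left(- g\right) = 20 + 5 g$)
$J{\left(b \right)} = 58 + b^{2}$ ($J{\left(b \right)} = b^{2} + 58 = 58 + b^{2}$)
$\left(-28903 + J{\left(K{\left(u \right)} \right)}\right) - 29430 = \left(-28903 + \left(58 + \left(20 + 5 \cdot 4\right)^{2}\right)\right) - 29430 = \left(-28903 + \left(58 + \left(20 + 20\right)^{2}\right)\right) - 29430 = \left(-28903 + \left(58 + 40^{2}\right)\right) - 29430 = \left(-28903 + \left(58 + 1600\right)\right) - 29430 = \left(-28903 + 1658\right) - 29430 = -27245 - 29430 = -56675$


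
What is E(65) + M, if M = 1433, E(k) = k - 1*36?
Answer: 1462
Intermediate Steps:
E(k) = -36 + k (E(k) = k - 36 = -36 + k)
E(65) + M = (-36 + 65) + 1433 = 29 + 1433 = 1462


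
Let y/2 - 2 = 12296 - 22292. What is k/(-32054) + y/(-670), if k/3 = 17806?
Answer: 151226323/5369045 ≈ 28.166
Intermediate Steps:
y = -19988 (y = 4 + 2*(12296 - 22292) = 4 + 2*(-9996) = 4 - 19992 = -19988)
k = 53418 (k = 3*17806 = 53418)
k/(-32054) + y/(-670) = 53418/(-32054) - 19988/(-670) = 53418*(-1/32054) - 19988*(-1/670) = -26709/16027 + 9994/335 = 151226323/5369045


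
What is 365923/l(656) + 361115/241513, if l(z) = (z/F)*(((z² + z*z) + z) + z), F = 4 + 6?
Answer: 102540191315975/68283152107776 ≈ 1.5017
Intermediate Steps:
F = 10
l(z) = z*(2*z + 2*z²)/10 (l(z) = (z/10)*(((z² + z*z) + z) + z) = (z*(⅒))*(((z² + z²) + z) + z) = (z/10)*((2*z² + z) + z) = (z/10)*((z + 2*z²) + z) = (z/10)*(2*z + 2*z²) = z*(2*z + 2*z²)/10)
365923/l(656) + 361115/241513 = 365923/(((⅕)*656²*(1 + 656))) + 361115/241513 = 365923/(((⅕)*430336*657)) + 361115*(1/241513) = 365923/(282730752/5) + 361115/241513 = 365923*(5/282730752) + 361115/241513 = 1829615/282730752 + 361115/241513 = 102540191315975/68283152107776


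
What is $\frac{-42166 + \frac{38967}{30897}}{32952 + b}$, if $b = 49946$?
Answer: $- \frac{434254645}{853766502} \approx -0.50863$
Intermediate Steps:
$\frac{-42166 + \frac{38967}{30897}}{32952 + b} = \frac{-42166 + \frac{38967}{30897}}{32952 + 49946} = \frac{-42166 + 38967 \cdot \frac{1}{30897}}{82898} = \left(-42166 + \frac{12989}{10299}\right) \frac{1}{82898} = \left(- \frac{434254645}{10299}\right) \frac{1}{82898} = - \frac{434254645}{853766502}$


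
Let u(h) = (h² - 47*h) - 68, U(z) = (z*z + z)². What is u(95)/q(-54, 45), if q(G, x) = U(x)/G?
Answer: -2246/39675 ≈ -0.056610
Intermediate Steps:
U(z) = (z + z²)² (U(z) = (z² + z)² = (z + z²)²)
u(h) = -68 + h² - 47*h
q(G, x) = x²*(1 + x)²/G (q(G, x) = (x²*(1 + x)²)/G = x²*(1 + x)²/G)
u(95)/q(-54, 45) = (-68 + 95² - 47*95)/((45²*(1 + 45)²/(-54))) = (-68 + 9025 - 4465)/((-1/54*2025*46²)) = 4492/((-1/54*2025*2116)) = 4492/(-79350) = 4492*(-1/79350) = -2246/39675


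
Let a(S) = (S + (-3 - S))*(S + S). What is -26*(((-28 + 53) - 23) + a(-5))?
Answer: -832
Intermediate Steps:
a(S) = -6*S
-26*(((-28 + 53) - 23) + a(-5)) = -26*(((-28 + 53) - 23) - 6*(-5)) = -26*((25 - 23) + 30) = -26*(2 + 30) = -26*32 = -832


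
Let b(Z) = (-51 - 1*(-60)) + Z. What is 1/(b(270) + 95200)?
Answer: 1/95479 ≈ 1.0474e-5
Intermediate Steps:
b(Z) = 9 + Z (b(Z) = (-51 + 60) + Z = 9 + Z)
1/(b(270) + 95200) = 1/((9 + 270) + 95200) = 1/(279 + 95200) = 1/95479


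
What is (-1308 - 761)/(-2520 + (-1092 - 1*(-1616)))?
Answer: 2069/1996 ≈ 1.0366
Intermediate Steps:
(-1308 - 761)/(-2520 + (-1092 - 1*(-1616))) = -2069/(-2520 + (-1092 + 1616)) = -2069/(-2520 + 524) = -2069/(-1996) = -2069*(-1/1996) = 2069/1996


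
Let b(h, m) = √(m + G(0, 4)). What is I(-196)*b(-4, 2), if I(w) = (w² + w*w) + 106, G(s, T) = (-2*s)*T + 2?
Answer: 153876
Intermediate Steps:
G(s, T) = 2 - 2*T*s (G(s, T) = -2*T*s + 2 = 2 - 2*T*s)
I(w) = 106 + 2*w² (I(w) = (w² + w²) + 106 = 2*w² + 106 = 106 + 2*w²)
b(h, m) = √(2 + m) (b(h, m) = √(m + (2 - 2*4*0)) = √(m + (2 + 0)) = √(m + 2) = √(2 + m))
I(-196)*b(-4, 2) = (106 + 2*(-196)²)*√(2 + 2) = (106 + 2*38416)*√4 = (106 + 76832)*2 = 76938*2 = 153876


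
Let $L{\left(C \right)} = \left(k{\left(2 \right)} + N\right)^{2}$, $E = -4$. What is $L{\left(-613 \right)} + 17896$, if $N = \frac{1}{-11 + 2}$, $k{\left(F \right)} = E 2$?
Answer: $\frac{1454905}{81} \approx 17962.0$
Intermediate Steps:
$k{\left(F \right)} = -8$ ($k{\left(F \right)} = \left(-4\right) 2 = -8$)
$N = - \frac{1}{9}$ ($N = \frac{1}{-9} = - \frac{1}{9} \approx -0.11111$)
$L{\left(C \right)} = \frac{5329}{81}$ ($L{\left(C \right)} = \left(-8 - \frac{1}{9}\right)^{2} = \left(- \frac{73}{9}\right)^{2} = \frac{5329}{81}$)
$L{\left(-613 \right)} + 17896 = \frac{5329}{81} + 17896 = \frac{1454905}{81}$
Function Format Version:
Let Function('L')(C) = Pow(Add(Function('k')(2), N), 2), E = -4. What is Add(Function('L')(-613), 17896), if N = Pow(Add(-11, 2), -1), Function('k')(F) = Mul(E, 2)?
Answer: Rational(1454905, 81) ≈ 17962.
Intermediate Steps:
Function('k')(F) = -8 (Function('k')(F) = Mul(-4, 2) = -8)
N = Rational(-1, 9) (N = Pow(-9, -1) = Rational(-1, 9) ≈ -0.11111)
Function('L')(C) = Rational(5329, 81) (Function('L')(C) = Pow(Add(-8, Rational(-1, 9)), 2) = Pow(Rational(-73, 9), 2) = Rational(5329, 81))
Add(Function('L')(-613), 17896) = Add(Rational(5329, 81), 17896) = Rational(1454905, 81)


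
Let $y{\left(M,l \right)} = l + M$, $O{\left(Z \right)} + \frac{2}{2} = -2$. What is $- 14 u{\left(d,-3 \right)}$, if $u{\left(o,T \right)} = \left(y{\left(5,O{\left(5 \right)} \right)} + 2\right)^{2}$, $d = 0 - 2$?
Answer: $-224$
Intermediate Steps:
$O{\left(Z \right)} = -3$ ($O{\left(Z \right)} = -1 - 2 = -3$)
$y{\left(M,l \right)} = M + l$
$d = -2$
$u{\left(o,T \right)} = 16$ ($u{\left(o,T \right)} = \left(\left(5 - 3\right) + 2\right)^{2} = \left(2 + 2\right)^{2} = 4^{2} = 16$)
$- 14 u{\left(d,-3 \right)} = \left(-14\right) 16 = -224$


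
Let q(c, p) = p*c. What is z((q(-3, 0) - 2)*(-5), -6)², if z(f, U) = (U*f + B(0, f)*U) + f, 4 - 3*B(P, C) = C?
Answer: 1444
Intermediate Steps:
q(c, p) = c*p
B(P, C) = 4/3 - C/3
z(f, U) = f + U*f + U*(4/3 - f/3) (z(f, U) = (U*f + (4/3 - f/3)*U) + f = (U*f + U*(4/3 - f/3)) + f = f + U*f + U*(4/3 - f/3))
z((q(-3, 0) - 2)*(-5), -6)² = ((-3*0 - 2)*(-5) - 6*(-3*0 - 2)*(-5) - ⅓*(-6)*(-4 + (-3*0 - 2)*(-5)))² = ((0 - 2)*(-5) - 6*(0 - 2)*(-5) - ⅓*(-6)*(-4 + (0 - 2)*(-5)))² = (-2*(-5) - (-12)*(-5) - ⅓*(-6)*(-4 - 2*(-5)))² = (10 - 6*10 - ⅓*(-6)*(-4 + 10))² = (10 - 60 - ⅓*(-6)*6)² = (10 - 60 + 12)² = (-38)² = 1444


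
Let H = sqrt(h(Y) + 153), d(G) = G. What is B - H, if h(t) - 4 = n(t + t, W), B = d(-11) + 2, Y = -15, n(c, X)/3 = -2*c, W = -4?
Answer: -9 - sqrt(337) ≈ -27.358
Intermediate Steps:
n(c, X) = -6*c (n(c, X) = 3*(-2*c) = -6*c)
B = -9 (B = -11 + 2 = -9)
h(t) = 4 - 12*t (h(t) = 4 - 6*(t + t) = 4 - 12*t)
H = sqrt(337) (H = sqrt((4 - 12*(-15)) + 153) = sqrt((4 + 180) + 153) = sqrt(184 + 153) = sqrt(337) ≈ 18.358)
B - H = -9 - sqrt(337)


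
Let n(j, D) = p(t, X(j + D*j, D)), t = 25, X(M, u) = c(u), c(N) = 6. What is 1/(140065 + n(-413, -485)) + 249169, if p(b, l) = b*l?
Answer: 34937231336/140215 ≈ 2.4917e+5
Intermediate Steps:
X(M, u) = 6
n(j, D) = 150 (n(j, D) = 25*6 = 150)
1/(140065 + n(-413, -485)) + 249169 = 1/(140065 + 150) + 249169 = 1/140215 + 249169 = 34937231336/140215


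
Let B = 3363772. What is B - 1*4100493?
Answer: -736721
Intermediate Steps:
B - 1*4100493 = 3363772 - 1*4100493 = 3363772 - 4100493 = -736721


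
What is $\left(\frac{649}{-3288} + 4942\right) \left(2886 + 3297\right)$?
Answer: $\frac{33488461467}{1096} \approx 3.0555 \cdot 10^{7}$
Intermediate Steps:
$\left(\frac{649}{-3288} + 4942\right) \left(2886 + 3297\right) = \left(649 \left(- \frac{1}{3288}\right) + 4942\right) 6183 = \left(- \frac{649}{3288} + 4942\right) 6183 = \frac{16248647}{3288} \cdot 6183 = \frac{33488461467}{1096}$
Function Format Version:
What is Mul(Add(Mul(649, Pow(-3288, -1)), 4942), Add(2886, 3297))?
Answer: Rational(33488461467, 1096) ≈ 3.0555e+7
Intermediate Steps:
Mul(Add(Mul(649, Pow(-3288, -1)), 4942), Add(2886, 3297)) = Mul(Add(Mul(649, Rational(-1, 3288)), 4942), 6183) = Mul(Add(Rational(-649, 3288), 4942), 6183) = Mul(Rational(16248647, 3288), 6183) = Rational(33488461467, 1096)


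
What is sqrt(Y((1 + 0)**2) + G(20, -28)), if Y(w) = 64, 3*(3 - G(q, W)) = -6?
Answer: sqrt(69) ≈ 8.3066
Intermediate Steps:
G(q, W) = 5 (G(q, W) = 3 - 1/3*(-6) = 3 + 2 = 5)
sqrt(Y((1 + 0)**2) + G(20, -28)) = sqrt(64 + 5) = sqrt(69)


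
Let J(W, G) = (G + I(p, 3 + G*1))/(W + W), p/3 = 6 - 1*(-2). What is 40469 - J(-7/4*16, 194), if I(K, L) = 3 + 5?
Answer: 1133233/28 ≈ 40473.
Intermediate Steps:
p = 24 (p = 3*(6 - 1*(-2)) = 3*(6 + 2) = 3*8 = 24)
I(K, L) = 8
J(W, G) = (8 + G)/(2*W) (J(W, G) = (G + 8)/(W + W) = (8 + G)/((2*W)) = (8 + G)*(1/(2*W)) = (8 + G)/(2*W))
40469 - J(-7/4*16, 194) = 40469 - (8 + 194)/(2*(-7/4*16)) = 40469 - 202/(2*(-7*¼*16)) = 40469 - 202/(2*((-7/4*16))) = 40469 - 202/(2*(-28)) = 40469 - (-1)*202/(2*28) = 40469 - 1*(-101/28) = 40469 + 101/28 = 1133233/28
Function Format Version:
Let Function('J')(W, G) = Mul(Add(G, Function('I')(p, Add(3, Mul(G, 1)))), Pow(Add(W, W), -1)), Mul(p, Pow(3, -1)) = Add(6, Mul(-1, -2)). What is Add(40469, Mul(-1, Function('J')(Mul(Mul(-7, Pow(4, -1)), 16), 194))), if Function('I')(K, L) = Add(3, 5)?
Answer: Rational(1133233, 28) ≈ 40473.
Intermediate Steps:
p = 24 (p = Mul(3, Add(6, Mul(-1, -2))) = Mul(3, Add(6, 2)) = Mul(3, 8) = 24)
Function('I')(K, L) = 8
Function('J')(W, G) = Mul(Rational(1, 2), Pow(W, -1), Add(8, G)) (Function('J')(W, G) = Mul(Add(G, 8), Pow(Add(W, W), -1)) = Mul(Add(8, G), Pow(Mul(2, W), -1)) = Mul(Add(8, G), Mul(Rational(1, 2), Pow(W, -1))) = Mul(Rational(1, 2), Pow(W, -1), Add(8, G)))
Add(40469, Mul(-1, Function('J')(Mul(Mul(-7, Pow(4, -1)), 16), 194))) = Add(40469, Mul(-1, Mul(Rational(1, 2), Pow(Mul(Mul(-7, Pow(4, -1)), 16), -1), Add(8, 194)))) = Add(40469, Mul(-1, Mul(Rational(1, 2), Pow(Mul(Mul(-7, Rational(1, 4)), 16), -1), 202))) = Add(40469, Mul(-1, Mul(Rational(1, 2), Pow(Mul(Rational(-7, 4), 16), -1), 202))) = Add(40469, Mul(-1, Mul(Rational(1, 2), Pow(-28, -1), 202))) = Add(40469, Mul(-1, Mul(Rational(1, 2), Rational(-1, 28), 202))) = Add(40469, Mul(-1, Rational(-101, 28))) = Add(40469, Rational(101, 28)) = Rational(1133233, 28)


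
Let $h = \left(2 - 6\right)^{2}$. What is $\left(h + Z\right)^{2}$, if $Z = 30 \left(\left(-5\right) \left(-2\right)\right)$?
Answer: $99856$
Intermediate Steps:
$h = 16$ ($h = \left(-4\right)^{2} = 16$)
$Z = 300$ ($Z = 30 \cdot 10 = 300$)
$\left(h + Z\right)^{2} = \left(16 + 300\right)^{2} = 316^{2} = 99856$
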